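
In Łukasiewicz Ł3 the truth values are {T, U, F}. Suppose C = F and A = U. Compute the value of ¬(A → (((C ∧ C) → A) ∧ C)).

C ∧ C = F ∧ F = F
(C ∧ C) → A = F → U = T
((C ∧ C) → A) ∧ C = T ∧ F = F
A → (((C ∧ C) → A) ∧ C) = U → F = U
¬(A → (((C ∧ C) → A) ∧ C)) = ¬U = U

U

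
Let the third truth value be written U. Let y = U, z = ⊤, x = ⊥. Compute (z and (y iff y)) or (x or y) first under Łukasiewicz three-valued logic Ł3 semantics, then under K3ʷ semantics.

In Łukasiewicz three-valued logic Ł3: y iff y = U iff U = ⊤  [1 − |½−½|]
z and (y iff y) = ⊤ and ⊤ = ⊤
x or y = ⊥ or U = U
(z and (y iff y)) or (x or y) = ⊤ or U = ⊤
In K3ʷ: y iff y = U iff U = U
z and (y iff y) = ⊤ and U = U
x or y = ⊥ or U = U
(z and (y iff y)) or (x or y) = U or U = U
They differ because Łukasiewicz three-valued logic Ł3 and K3ʷ treat U differently under the binary connectives.

⊤; U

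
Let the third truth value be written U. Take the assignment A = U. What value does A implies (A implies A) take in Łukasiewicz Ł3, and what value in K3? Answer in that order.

True; U

In Łukasiewicz Ł3: A implies A = U implies U = True
A implies (A implies A) = U implies True = True
In K3: A implies A = U implies U = U  [not U or U]
A implies (A implies A) = U implies U = U
They differ because Łukasiewicz Ł3 and K3 treat U differently under implication.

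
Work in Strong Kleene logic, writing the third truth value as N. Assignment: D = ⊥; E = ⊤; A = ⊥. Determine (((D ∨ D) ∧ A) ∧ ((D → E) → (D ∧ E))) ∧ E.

⊥

D ∨ D = ⊥ ∨ ⊥ = ⊥
(D ∨ D) ∧ A = ⊥ ∧ ⊥ = ⊥
D → E = ⊥ → ⊤ = ⊤
D ∧ E = ⊥ ∧ ⊤ = ⊥
(D → E) → (D ∧ E) = ⊤ → ⊥ = ⊥
((D ∨ D) ∧ A) ∧ ((D → E) → (D ∧ E)) = ⊥ ∧ ⊥ = ⊥
(((D ∨ D) ∧ A) ∧ ((D → E) → (D ∧ E))) ∧ E = ⊥ ∧ ⊤ = ⊥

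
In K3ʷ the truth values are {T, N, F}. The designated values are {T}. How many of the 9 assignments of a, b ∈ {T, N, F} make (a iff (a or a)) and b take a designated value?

2

Designated under: (a=T, b=T); (a=F, b=T).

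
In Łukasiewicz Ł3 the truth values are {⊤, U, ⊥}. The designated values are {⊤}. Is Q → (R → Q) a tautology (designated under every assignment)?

Yes

Every assignment of Q, R over {⊤, U, ⊥} gives a value in {⊤}.
In particular, with Q=U, R=U: Q → (R → Q) = ⊤.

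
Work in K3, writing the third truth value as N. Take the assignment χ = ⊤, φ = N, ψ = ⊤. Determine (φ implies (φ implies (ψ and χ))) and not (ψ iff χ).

⊥

ψ and χ = ⊤ and ⊤ = ⊤
φ implies (ψ and χ) = N implies ⊤ = ⊤
φ implies (φ implies (ψ and χ)) = N implies ⊤ = ⊤
ψ iff χ = ⊤ iff ⊤ = ⊤
not (ψ iff χ) = not ⊤ = ⊥
(φ implies (φ implies (ψ and χ))) and not (ψ iff χ) = ⊤ and ⊥ = ⊥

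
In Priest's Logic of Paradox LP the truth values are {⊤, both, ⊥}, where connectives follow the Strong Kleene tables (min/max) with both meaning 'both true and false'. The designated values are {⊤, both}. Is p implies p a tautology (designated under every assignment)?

Yes

Every assignment of p over {⊤, both, ⊥} gives a value in {⊤, both}.
In particular, with p=both: p implies p = both.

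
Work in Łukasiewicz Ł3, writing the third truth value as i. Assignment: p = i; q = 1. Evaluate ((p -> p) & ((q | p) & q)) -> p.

i

p -> p = i -> i = 1  [min(1, 1−½+½)]
q | p = 1 | i = 1
(q | p) & q = 1 & 1 = 1
(p -> p) & ((q | p) & q) = 1 & 1 = 1
((p -> p) & ((q | p) & q)) -> p = 1 -> i = i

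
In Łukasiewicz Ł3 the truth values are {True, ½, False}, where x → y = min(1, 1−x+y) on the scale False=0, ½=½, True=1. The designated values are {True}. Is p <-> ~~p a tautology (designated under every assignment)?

Every assignment of p over {True, ½, False} gives a value in {True}.
In particular, with p=½: p <-> ~~p = True.

Yes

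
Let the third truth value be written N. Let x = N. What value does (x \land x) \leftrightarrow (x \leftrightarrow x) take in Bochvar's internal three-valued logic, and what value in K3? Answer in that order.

In Bochvar's internal three-valued logic: x \land x = N \land N = N
x \leftrightarrow x = N \leftrightarrow N = N
(x \land x) \leftrightarrow (x \leftrightarrow x) = N \leftrightarrow N = N
In K3: x \land x = N \land N = N
x \leftrightarrow x = N \leftrightarrow N = N
(x \land x) \leftrightarrow (x \leftrightarrow x) = N \leftrightarrow N = N

N; N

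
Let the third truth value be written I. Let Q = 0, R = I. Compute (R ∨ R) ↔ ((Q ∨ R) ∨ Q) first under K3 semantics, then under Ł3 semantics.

I; 1

In K3: R ∨ R = I ∨ I = I
Q ∨ R = 0 ∨ I = I
(Q ∨ R) ∨ Q = I ∨ 0 = I
(R ∨ R) ↔ ((Q ∨ R) ∨ Q) = I ↔ I = I
In Ł3: R ∨ R = I ∨ I = I
Q ∨ R = 0 ∨ I = I
(Q ∨ R) ∨ Q = I ∨ 0 = I
(R ∨ R) ↔ ((Q ∨ R) ∨ Q) = I ↔ I = 1
They differ because K3 and Ł3 treat I differently under implication.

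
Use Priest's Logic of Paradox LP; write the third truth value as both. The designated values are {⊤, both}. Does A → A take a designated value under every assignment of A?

Every assignment of A over {⊤, both, ⊥} gives a value in {⊤, both}.
In particular, with A=both: A → A = both.

Yes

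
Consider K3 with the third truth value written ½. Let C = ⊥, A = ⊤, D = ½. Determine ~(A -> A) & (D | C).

⊥

A -> A = ⊤ -> ⊤ = ⊤
~(A -> A) = ~⊤ = ⊥
D | C = ½ | ⊥ = ½
~(A -> A) & (D | C) = ⊥ & ½ = ⊥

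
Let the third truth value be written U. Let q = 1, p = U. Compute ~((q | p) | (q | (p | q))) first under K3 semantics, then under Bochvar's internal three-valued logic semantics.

In K3: q | p = 1 | U = 1
p | q = U | 1 = 1
q | (p | q) = 1 | 1 = 1
(q | p) | (q | (p | q)) = 1 | 1 = 1
~((q | p) | (q | (p | q))) = ~1 = 0
In Bochvar's internal three-valued logic: q | p = 1 | U = U
p | q = U | 1 = U
q | (p | q) = 1 | U = U
(q | p) | (q | (p | q)) = U | U = U
~((q | p) | (q | (p | q))) = ~U = U
They differ because K3 and Bochvar's internal three-valued logic treat U differently under the binary connectives.

0; U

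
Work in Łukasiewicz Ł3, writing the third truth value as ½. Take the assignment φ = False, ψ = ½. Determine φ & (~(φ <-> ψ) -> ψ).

False

φ <-> ψ = False <-> ½ = ½
~(φ <-> ψ) = ~½ = ½
~(φ <-> ψ) -> ψ = ½ -> ½ = True
φ & (~(φ <-> ψ) -> ψ) = False & True = False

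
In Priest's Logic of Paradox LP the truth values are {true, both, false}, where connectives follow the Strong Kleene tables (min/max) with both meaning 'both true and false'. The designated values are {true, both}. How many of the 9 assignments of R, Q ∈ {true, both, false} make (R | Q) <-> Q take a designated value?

Of the 9 assignments, 8 give a value in {true, both}.

8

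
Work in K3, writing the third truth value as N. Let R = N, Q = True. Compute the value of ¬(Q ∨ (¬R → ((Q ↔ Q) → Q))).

False

¬R = ¬N = N
Q ↔ Q = True ↔ True = True
(Q ↔ Q) → Q = True → True = True
¬R → ((Q ↔ Q) → Q) = N → True = True  [¬N ∨ True]
Q ∨ (¬R → ((Q ↔ Q) → Q)) = True ∨ True = True
¬(Q ∨ (¬R → ((Q ↔ Q) → Q))) = ¬True = False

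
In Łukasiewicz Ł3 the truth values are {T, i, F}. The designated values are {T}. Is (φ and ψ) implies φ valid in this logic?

Every assignment of φ, ψ over {T, i, F} gives a value in {T}.
In particular, with φ=i, ψ=i: (φ and ψ) implies φ = T.

Yes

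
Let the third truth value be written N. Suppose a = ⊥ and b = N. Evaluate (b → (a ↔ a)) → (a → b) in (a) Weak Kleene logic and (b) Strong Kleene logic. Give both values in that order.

N; ⊤

In Weak Kleene logic: a ↔ a = ⊥ ↔ ⊥ = ⊤
b → (a ↔ a) = N → ⊤ = N
a → b = ⊥ → N = N
(b → (a ↔ a)) → (a → b) = N → N = N
In Strong Kleene logic: a ↔ a = ⊥ ↔ ⊥ = ⊤
b → (a ↔ a) = N → ⊤ = ⊤  [¬N ∨ ⊤]
a → b = ⊥ → N = ⊤
(b → (a ↔ a)) → (a → b) = ⊤ → ⊤ = ⊤
They differ because Weak Kleene logic and Strong Kleene logic treat N differently under the binary connectives.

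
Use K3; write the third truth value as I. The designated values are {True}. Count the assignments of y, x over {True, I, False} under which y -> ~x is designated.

Of the 9 assignments, 5 give a value in {True}.

5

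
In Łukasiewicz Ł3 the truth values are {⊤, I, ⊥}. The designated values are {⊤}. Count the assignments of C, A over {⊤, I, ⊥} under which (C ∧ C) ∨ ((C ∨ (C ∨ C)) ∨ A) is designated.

5

Of the 9 assignments, 5 give a value in {⊤}.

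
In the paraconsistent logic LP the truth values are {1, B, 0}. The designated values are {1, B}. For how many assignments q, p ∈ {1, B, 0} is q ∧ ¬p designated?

Designated under: (q=1, p=B); (q=1, p=0); (q=B, p=B); (q=B, p=0).

4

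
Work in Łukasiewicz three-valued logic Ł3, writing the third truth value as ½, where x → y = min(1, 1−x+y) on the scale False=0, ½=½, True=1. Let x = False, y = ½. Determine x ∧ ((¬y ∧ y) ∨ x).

¬y = ¬½ = ½
¬y ∧ y = ½ ∧ ½ = ½
(¬y ∧ y) ∨ x = ½ ∨ False = ½
x ∧ ((¬y ∧ y) ∨ x) = False ∧ ½ = False

False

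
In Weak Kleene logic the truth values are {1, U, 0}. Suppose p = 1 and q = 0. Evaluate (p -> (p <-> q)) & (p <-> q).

0

p <-> q = 1 <-> 0 = 0
p -> (p <-> q) = 1 -> 0 = 0
p <-> q = 1 <-> 0 = 0
(p -> (p <-> q)) & (p <-> q) = 0 & 0 = 0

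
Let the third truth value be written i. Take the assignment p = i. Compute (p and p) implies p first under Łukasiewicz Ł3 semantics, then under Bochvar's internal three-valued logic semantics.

T; i

In Łukasiewicz Ł3: p and p = i and i = i
(p and p) implies p = i implies i = T
In Bochvar's internal three-valued logic: p and p = i and i = i
(p and p) implies p = i implies i = i  [any arg is the third value ⇒ result is the third value]
They differ because Łukasiewicz Ł3 and Bochvar's internal three-valued logic treat i differently under the binary connectives.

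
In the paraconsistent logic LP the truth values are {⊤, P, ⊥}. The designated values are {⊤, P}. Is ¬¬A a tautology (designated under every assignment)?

No

Countermodel: A=⊥ gives ⊥, which is not designated.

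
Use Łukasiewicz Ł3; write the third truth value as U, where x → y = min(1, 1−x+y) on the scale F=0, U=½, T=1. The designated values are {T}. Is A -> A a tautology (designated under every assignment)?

Every assignment of A over {T, U, F} gives a value in {T}.
In particular, with A=U: A -> A = T.

Yes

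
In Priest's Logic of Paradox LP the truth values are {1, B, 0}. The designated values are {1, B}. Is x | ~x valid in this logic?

Yes

Every assignment of x over {1, B, 0} gives a value in {1, B}.
In particular, with x=B: x | ~x = B.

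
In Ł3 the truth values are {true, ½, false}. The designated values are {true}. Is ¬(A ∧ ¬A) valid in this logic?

No

Countermodel: A=½ gives ½, which is not designated.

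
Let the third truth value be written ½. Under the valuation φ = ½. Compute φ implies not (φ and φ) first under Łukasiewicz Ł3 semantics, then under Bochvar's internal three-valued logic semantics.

In Łukasiewicz Ł3: φ and φ = ½ and ½ = ½
not (φ and φ) = not ½ = ½
φ implies not (φ and φ) = ½ implies ½ = T  [min(1, 1−½+½)]
In Bochvar's internal three-valued logic: φ and φ = ½ and ½ = ½
not (φ and φ) = not ½ = ½
φ implies not (φ and φ) = ½ implies ½ = ½  [any arg is the third value ⇒ result is the third value]
They differ because Łukasiewicz Ł3 and Bochvar's internal three-valued logic treat ½ differently under the binary connectives.

T; ½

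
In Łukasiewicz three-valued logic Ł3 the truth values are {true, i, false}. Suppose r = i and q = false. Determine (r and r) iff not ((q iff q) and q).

i

r and r = i and i = i
q iff q = false iff false = true
(q iff q) and q = true and false = false
not ((q iff q) and q) = not false = true
(r and r) iff not ((q iff q) and q) = i iff true = i  [1 − |½−1|]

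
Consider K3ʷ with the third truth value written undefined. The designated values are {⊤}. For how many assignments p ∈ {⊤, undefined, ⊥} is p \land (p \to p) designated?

p=⊤: ⊤ ✓
p=undefined: undefined ·
p=⊥: ⊥ ·

1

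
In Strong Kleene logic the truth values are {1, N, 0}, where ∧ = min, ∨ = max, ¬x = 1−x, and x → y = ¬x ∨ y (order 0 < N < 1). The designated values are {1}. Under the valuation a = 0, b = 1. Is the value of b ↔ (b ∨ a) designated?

Yes

b ∨ a = 1 ∨ 0 = 1
b ↔ (b ∨ a) = 1 ↔ 1 = 1
1 ∈ {1}.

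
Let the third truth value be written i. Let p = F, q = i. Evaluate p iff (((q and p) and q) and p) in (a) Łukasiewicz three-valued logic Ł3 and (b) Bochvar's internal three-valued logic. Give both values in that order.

T; i

In Łukasiewicz three-valued logic Ł3: q and p = i and F = F
(q and p) and q = F and i = F
((q and p) and q) and p = F and F = F
p iff (((q and p) and q) and p) = F iff F = T
In Bochvar's internal three-valued logic: q and p = i and F = i
(q and p) and q = i and i = i
((q and p) and q) and p = i and F = i
p iff (((q and p) and q) and p) = F iff i = i
They differ because Łukasiewicz three-valued logic Ł3 and Bochvar's internal three-valued logic treat i differently under the binary connectives.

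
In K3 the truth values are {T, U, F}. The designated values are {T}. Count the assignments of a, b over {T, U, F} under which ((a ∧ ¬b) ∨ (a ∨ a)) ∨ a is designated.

Designated under: (a=T, b=T); (a=T, b=U); (a=T, b=F).

3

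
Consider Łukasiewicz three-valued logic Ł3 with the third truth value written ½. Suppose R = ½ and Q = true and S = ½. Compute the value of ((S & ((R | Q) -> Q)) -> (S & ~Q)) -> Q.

R | Q = ½ | true = true
(R | Q) -> Q = true -> true = true
S & ((R | Q) -> Q) = ½ & true = ½
~Q = ~true = false
S & ~Q = ½ & false = false
(S & ((R | Q) -> Q)) -> (S & ~Q) = ½ -> false = ½  [min(1, 1−½+0)]
((S & ((R | Q) -> Q)) -> (S & ~Q)) -> Q = ½ -> true = true

true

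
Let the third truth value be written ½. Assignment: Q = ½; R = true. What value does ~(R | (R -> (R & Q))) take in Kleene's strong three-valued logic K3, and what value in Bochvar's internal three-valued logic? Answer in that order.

In Kleene's strong three-valued logic K3: R & Q = true & ½ = ½
R -> (R & Q) = true -> ½ = ½  [~true | ½]
R | (R -> (R & Q)) = true | ½ = true
~(R | (R -> (R & Q))) = ~true = false
In Bochvar's internal three-valued logic: R & Q = true & ½ = ½
R -> (R & Q) = true -> ½ = ½
R | (R -> (R & Q)) = true | ½ = ½
~(R | (R -> (R & Q))) = ~½ = ½
They differ because Kleene's strong three-valued logic K3 and Bochvar's internal three-valued logic treat ½ differently under the binary connectives.

false; ½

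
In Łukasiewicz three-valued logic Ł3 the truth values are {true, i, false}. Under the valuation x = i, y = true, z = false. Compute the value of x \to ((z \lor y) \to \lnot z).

z \lor y = false \lor true = true
\lnot z = \lnot false = true
(z \lor y) \to \lnot z = true \to true = true
x \to ((z \lor y) \to \lnot z) = i \to true = true  [min(1, 1−½+1)]

true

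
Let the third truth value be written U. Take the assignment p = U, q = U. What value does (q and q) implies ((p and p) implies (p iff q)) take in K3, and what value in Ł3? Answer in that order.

In K3: q and q = U and U = U
p and p = U and U = U
p iff q = U iff U = U
(p and p) implies (p iff q) = U implies U = U  [not U or U]
(q and q) implies ((p and p) implies (p iff q)) = U implies U = U
In Ł3: q and q = U and U = U
p and p = U and U = U
p iff q = U iff U = 1  [1 − |½−½|]
(p and p) implies (p iff q) = U implies 1 = 1
(q and q) implies ((p and p) implies (p iff q)) = U implies 1 = 1
They differ because K3 and Ł3 treat U differently under implication.

U; 1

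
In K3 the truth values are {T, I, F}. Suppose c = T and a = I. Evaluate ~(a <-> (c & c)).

I

c & c = T & T = T
a <-> (c & c) = I <-> T = I
~(a <-> (c & c)) = ~I = I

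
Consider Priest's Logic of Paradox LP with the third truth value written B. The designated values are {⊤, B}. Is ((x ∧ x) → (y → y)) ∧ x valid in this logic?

No

Countermodel: x=⊥, y=⊤ gives ⊥, which is not designated.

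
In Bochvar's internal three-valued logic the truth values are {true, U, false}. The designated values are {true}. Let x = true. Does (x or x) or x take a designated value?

x or x = true or true = true
(x or x) or x = true or true = true
true ∈ {true}.

Yes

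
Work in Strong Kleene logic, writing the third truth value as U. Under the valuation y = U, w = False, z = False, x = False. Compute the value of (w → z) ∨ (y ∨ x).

w → z = False → False = True
y ∨ x = U ∨ False = U
(w → z) ∨ (y ∨ x) = True ∨ U = True

True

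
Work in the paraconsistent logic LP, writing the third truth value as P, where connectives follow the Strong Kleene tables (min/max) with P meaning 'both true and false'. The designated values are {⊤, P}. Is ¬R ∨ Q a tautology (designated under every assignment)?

Countermodel: R=⊤, Q=⊥ gives ⊥, which is not designated.

No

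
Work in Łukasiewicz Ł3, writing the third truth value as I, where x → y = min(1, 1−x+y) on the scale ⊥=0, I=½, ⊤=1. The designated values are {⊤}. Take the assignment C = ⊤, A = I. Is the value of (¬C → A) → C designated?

Yes

¬C = ¬⊤ = ⊥
¬C → A = ⊥ → I = ⊤  [min(1, 1−0+½)]
(¬C → A) → C = ⊤ → ⊤ = ⊤
⊤ ∈ {⊤}.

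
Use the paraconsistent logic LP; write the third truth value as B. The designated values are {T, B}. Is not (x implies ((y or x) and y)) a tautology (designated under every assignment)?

Countermodel: x=T, y=T gives F, which is not designated.

No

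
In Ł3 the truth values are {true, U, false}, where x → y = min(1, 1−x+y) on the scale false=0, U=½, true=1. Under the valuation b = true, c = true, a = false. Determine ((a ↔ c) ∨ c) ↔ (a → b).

true

a ↔ c = false ↔ true = false
(a ↔ c) ∨ c = false ∨ true = true
a → b = false → true = true
((a ↔ c) ∨ c) ↔ (a → b) = true ↔ true = true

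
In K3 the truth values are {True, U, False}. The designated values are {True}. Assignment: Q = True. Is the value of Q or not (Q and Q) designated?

Q and Q = True and True = True
not (Q and Q) = not True = False
Q or not (Q and Q) = True or False = True
True ∈ {True}.

Yes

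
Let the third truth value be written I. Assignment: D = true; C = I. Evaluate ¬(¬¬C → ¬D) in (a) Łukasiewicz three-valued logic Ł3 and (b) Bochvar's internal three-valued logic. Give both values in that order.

I; I

In Łukasiewicz three-valued logic Ł3: ¬C = ¬I = I
¬¬C = ¬I = I
¬D = ¬true = false
¬¬C → ¬D = I → false = I
¬(¬¬C → ¬D) = ¬I = I
In Bochvar's internal three-valued logic: ¬C = ¬I = I
¬¬C = ¬I = I
¬D = ¬true = false
¬¬C → ¬D = I → false = I
¬(¬¬C → ¬D) = ¬I = I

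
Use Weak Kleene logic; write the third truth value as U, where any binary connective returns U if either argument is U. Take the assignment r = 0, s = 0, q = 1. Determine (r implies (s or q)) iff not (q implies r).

1

s or q = 0 or 1 = 1
r implies (s or q) = 0 implies 1 = 1
q implies r = 1 implies 0 = 0
not (q implies r) = not 0 = 1
(r implies (s or q)) iff not (q implies r) = 1 iff 1 = 1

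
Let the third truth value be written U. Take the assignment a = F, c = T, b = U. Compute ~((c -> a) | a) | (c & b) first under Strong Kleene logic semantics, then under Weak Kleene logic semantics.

In Strong Kleene logic: c -> a = T -> F = F
(c -> a) | a = F | F = F
~((c -> a) | a) = ~F = T
c & b = T & U = U
~((c -> a) | a) | (c & b) = T | U = T
In Weak Kleene logic: c -> a = T -> F = F
(c -> a) | a = F | F = F
~((c -> a) | a) = ~F = T
c & b = T & U = U
~((c -> a) | a) | (c & b) = T | U = U
They differ because Strong Kleene logic and Weak Kleene logic treat U differently under the binary connectives.

T; U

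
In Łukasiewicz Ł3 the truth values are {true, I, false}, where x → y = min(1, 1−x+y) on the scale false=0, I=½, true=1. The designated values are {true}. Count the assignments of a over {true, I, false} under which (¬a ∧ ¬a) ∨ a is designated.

2

a=true: true ✓
a=I: I ·
a=false: true ✓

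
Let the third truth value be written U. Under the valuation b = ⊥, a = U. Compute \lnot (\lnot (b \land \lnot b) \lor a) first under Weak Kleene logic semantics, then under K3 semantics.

U; ⊥

In Weak Kleene logic: \lnot b = \lnot ⊥ = ⊤
b \land \lnot b = ⊥ \land ⊤ = ⊥
\lnot (b \land \lnot b) = \lnot ⊥ = ⊤
\lnot (b \land \lnot b) \lor a = ⊤ \lor U = U
\lnot (\lnot (b \land \lnot b) \lor a) = \lnot U = U
In K3: \lnot b = \lnot ⊥ = ⊤
b \land \lnot b = ⊥ \land ⊤ = ⊥
\lnot (b \land \lnot b) = \lnot ⊥ = ⊤
\lnot (b \land \lnot b) \lor a = ⊤ \lor U = ⊤
\lnot (\lnot (b \land \lnot b) \lor a) = \lnot ⊤ = ⊥
They differ because Weak Kleene logic and K3 treat U differently under the binary connectives.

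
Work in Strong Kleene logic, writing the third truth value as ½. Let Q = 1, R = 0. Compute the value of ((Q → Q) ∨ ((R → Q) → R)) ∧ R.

Q → Q = 1 → 1 = 1
R → Q = 0 → 1 = 1
(R → Q) → R = 1 → 0 = 0
(Q → Q) ∨ ((R → Q) → R) = 1 ∨ 0 = 1
((Q → Q) ∨ ((R → Q) → R)) ∧ R = 1 ∧ 0 = 0

0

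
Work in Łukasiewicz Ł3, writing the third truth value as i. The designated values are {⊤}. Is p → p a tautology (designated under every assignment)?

Yes

Every assignment of p over {⊤, i, ⊥} gives a value in {⊤}.
In particular, with p=i: p → p = ⊤.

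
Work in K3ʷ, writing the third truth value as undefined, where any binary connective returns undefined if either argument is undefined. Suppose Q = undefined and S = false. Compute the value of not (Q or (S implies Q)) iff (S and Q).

S implies Q = false implies undefined = undefined  [any arg is the third value ⇒ result is the third value]
Q or (S implies Q) = undefined or undefined = undefined
not (Q or (S implies Q)) = not undefined = undefined
S and Q = false and undefined = undefined
not (Q or (S implies Q)) iff (S and Q) = undefined iff undefined = undefined

undefined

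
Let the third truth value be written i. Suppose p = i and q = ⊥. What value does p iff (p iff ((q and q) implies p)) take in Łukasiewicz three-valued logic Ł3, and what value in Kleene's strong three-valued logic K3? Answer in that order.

⊤; i

In Łukasiewicz three-valued logic Ł3: q and q = ⊥ and ⊥ = ⊥
(q and q) implies p = ⊥ implies i = ⊤
p iff ((q and q) implies p) = i iff ⊤ = i
p iff (p iff ((q and q) implies p)) = i iff i = ⊤
In Kleene's strong three-valued logic K3: q and q = ⊥ and ⊥ = ⊥
(q and q) implies p = ⊥ implies i = ⊤  [not ⊥ or i]
p iff ((q and q) implies p) = i iff ⊤ = i
p iff (p iff ((q and q) implies p)) = i iff i = i
They differ because Łukasiewicz three-valued logic Ł3 and Kleene's strong three-valued logic K3 treat i differently under implication.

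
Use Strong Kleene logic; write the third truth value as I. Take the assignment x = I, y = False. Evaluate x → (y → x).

y → x = False → I = True  [¬False ∨ I]
x → (y → x) = I → True = True

True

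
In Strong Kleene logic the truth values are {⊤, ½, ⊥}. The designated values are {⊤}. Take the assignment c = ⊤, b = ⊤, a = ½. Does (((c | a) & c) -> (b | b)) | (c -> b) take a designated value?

Yes

c | a = ⊤ | ½ = ⊤
(c | a) & c = ⊤ & ⊤ = ⊤
b | b = ⊤ | ⊤ = ⊤
((c | a) & c) -> (b | b) = ⊤ -> ⊤ = ⊤
c -> b = ⊤ -> ⊤ = ⊤
(((c | a) & c) -> (b | b)) | (c -> b) = ⊤ | ⊤ = ⊤
⊤ ∈ {⊤}.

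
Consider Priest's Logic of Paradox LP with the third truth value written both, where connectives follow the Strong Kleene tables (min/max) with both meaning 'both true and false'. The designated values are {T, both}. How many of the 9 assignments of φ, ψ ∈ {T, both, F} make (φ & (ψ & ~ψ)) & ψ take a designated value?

2

Designated under: (φ=T, ψ=both); (φ=both, ψ=both).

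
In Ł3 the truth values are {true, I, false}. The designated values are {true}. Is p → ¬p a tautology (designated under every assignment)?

No

Countermodel: p=true gives false, which is not designated.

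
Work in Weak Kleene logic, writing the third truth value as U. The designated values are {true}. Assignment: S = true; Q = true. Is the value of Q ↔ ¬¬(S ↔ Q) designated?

Yes

S ↔ Q = true ↔ true = true
¬(S ↔ Q) = ¬true = false
¬¬(S ↔ Q) = ¬false = true
Q ↔ ¬¬(S ↔ Q) = true ↔ true = true
true ∈ {true}.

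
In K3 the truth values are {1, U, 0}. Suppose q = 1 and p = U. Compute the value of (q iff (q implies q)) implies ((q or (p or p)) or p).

q implies q = 1 implies 1 = 1
q iff (q implies q) = 1 iff 1 = 1
p or p = U or U = U
q or (p or p) = 1 or U = 1
(q or (p or p)) or p = 1 or U = 1
(q iff (q implies q)) implies ((q or (p or p)) or p) = 1 implies 1 = 1

1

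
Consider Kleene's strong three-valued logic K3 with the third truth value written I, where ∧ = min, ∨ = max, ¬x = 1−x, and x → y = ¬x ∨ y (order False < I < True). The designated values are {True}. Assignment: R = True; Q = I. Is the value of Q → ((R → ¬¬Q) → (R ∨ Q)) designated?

Yes

¬Q = ¬I = I
¬¬Q = ¬I = I
R → ¬¬Q = True → I = I
R ∨ Q = True ∨ I = True
(R → ¬¬Q) → (R ∨ Q) = I → True = True
Q → ((R → ¬¬Q) → (R ∨ Q)) = I → True = True
True ∈ {True}.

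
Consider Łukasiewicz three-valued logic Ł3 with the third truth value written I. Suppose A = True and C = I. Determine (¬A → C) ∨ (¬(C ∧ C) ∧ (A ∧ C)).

True

¬A = ¬True = False
¬A → C = False → I = True  [min(1, 1−0+½)]
C ∧ C = I ∧ I = I
¬(C ∧ C) = ¬I = I
A ∧ C = True ∧ I = I
¬(C ∧ C) ∧ (A ∧ C) = I ∧ I = I
(¬A → C) ∨ (¬(C ∧ C) ∧ (A ∧ C)) = True ∨ I = True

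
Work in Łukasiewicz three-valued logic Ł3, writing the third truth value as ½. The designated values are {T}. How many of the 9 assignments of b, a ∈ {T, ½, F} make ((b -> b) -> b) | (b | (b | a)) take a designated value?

5

Of the 9 assignments, 5 give a value in {T}.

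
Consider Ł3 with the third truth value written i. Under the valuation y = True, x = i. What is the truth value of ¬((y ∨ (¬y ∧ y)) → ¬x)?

i

¬y = ¬True = False
¬y ∧ y = False ∧ True = False
y ∨ (¬y ∧ y) = True ∨ False = True
¬x = ¬i = i
(y ∨ (¬y ∧ y)) → ¬x = True → i = i  [min(1, 1−1+½)]
¬((y ∨ (¬y ∧ y)) → ¬x) = ¬i = i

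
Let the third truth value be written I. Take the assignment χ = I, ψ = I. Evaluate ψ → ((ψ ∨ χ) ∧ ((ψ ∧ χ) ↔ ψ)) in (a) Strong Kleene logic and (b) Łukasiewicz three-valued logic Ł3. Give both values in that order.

In Strong Kleene logic: ψ ∨ χ = I ∨ I = I
ψ ∧ χ = I ∧ I = I
(ψ ∧ χ) ↔ ψ = I ↔ I = I
(ψ ∨ χ) ∧ ((ψ ∧ χ) ↔ ψ) = I ∧ I = I
ψ → ((ψ ∨ χ) ∧ ((ψ ∧ χ) ↔ ψ)) = I → I = I  [¬I ∨ I]
In Łukasiewicz three-valued logic Ł3: ψ ∨ χ = I ∨ I = I
ψ ∧ χ = I ∧ I = I
(ψ ∧ χ) ↔ ψ = I ↔ I = ⊤  [1 − |½−½|]
(ψ ∨ χ) ∧ ((ψ ∧ χ) ↔ ψ) = I ∧ ⊤ = I
ψ → ((ψ ∨ χ) ∧ ((ψ ∧ χ) ↔ ψ)) = I → I = ⊤
They differ because Strong Kleene logic and Łukasiewicz three-valued logic Ł3 treat I differently under implication.

I; ⊤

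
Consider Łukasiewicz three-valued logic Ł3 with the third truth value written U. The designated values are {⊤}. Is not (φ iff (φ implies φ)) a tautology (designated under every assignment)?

Countermodel: φ=⊤ gives ⊥, which is not designated.

No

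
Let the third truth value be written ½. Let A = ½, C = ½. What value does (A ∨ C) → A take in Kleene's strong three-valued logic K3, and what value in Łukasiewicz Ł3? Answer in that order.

In Kleene's strong three-valued logic K3: A ∨ C = ½ ∨ ½ = ½
(A ∨ C) → A = ½ → ½ = ½  [¬½ ∨ ½]
In Łukasiewicz Ł3: A ∨ C = ½ ∨ ½ = ½
(A ∨ C) → A = ½ → ½ = T
They differ because Kleene's strong three-valued logic K3 and Łukasiewicz Ł3 treat ½ differently under implication.

½; T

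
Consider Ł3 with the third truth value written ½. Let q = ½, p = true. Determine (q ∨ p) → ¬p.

false

q ∨ p = ½ ∨ true = true
¬p = ¬true = false
(q ∨ p) → ¬p = true → false = false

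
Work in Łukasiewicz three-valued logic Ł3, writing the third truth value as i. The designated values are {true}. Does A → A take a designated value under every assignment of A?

Yes

Every assignment of A over {true, i, false} gives a value in {true}.
In particular, with A=i: A → A = true.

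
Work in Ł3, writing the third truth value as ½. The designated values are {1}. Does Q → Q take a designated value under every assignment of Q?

Every assignment of Q over {1, ½, 0} gives a value in {1}.
In particular, with Q=½: Q → Q = 1.

Yes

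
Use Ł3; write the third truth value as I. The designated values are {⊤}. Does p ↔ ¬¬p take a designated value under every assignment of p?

Yes

Every assignment of p over {⊤, I, ⊥} gives a value in {⊤}.
In particular, with p=I: p ↔ ¬¬p = ⊤.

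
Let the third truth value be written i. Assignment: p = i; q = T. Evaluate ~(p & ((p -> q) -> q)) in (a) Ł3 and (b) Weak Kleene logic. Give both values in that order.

In Ł3: p -> q = i -> T = T
(p -> q) -> q = T -> T = T
p & ((p -> q) -> q) = i & T = i
~(p & ((p -> q) -> q)) = ~i = i
In Weak Kleene logic: p -> q = i -> T = i  [any arg is the third value ⇒ result is the third value]
(p -> q) -> q = i -> T = i
p & ((p -> q) -> q) = i & i = i
~(p & ((p -> q) -> q)) = ~i = i

i; i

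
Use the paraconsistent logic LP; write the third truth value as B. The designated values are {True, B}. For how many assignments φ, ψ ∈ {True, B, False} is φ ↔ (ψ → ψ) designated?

Of the 9 assignments, 7 give a value in {True, B}.

7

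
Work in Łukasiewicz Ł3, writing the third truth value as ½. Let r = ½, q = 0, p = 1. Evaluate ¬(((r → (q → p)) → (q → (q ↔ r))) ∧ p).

0

q → p = 0 → 1 = 1
r → (q → p) = ½ → 1 = 1  [min(1, 1−½+1)]
q ↔ r = 0 ↔ ½ = ½
q → (q ↔ r) = 0 → ½ = 1
(r → (q → p)) → (q → (q ↔ r)) = 1 → 1 = 1
((r → (q → p)) → (q → (q ↔ r))) ∧ p = 1 ∧ 1 = 1
¬(((r → (q → p)) → (q → (q ↔ r))) ∧ p) = ¬1 = 0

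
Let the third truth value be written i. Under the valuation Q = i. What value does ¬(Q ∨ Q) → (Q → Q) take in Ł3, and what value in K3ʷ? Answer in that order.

⊤; i

In Ł3: Q ∨ Q = i ∨ i = i
¬(Q ∨ Q) = ¬i = i
Q → Q = i → i = ⊤
¬(Q ∨ Q) → (Q → Q) = i → ⊤ = ⊤
In K3ʷ: Q ∨ Q = i ∨ i = i
¬(Q ∨ Q) = ¬i = i
Q → Q = i → i = i  [any arg is the third value ⇒ result is the third value]
¬(Q ∨ Q) → (Q → Q) = i → i = i
They differ because Ł3 and K3ʷ treat i differently under the binary connectives.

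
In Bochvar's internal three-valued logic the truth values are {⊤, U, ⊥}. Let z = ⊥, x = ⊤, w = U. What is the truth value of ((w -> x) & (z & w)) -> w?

w -> x = U -> ⊤ = U  [any arg is the third value ⇒ result is the third value]
z & w = ⊥ & U = U
(w -> x) & (z & w) = U & U = U
((w -> x) & (z & w)) -> w = U -> U = U

U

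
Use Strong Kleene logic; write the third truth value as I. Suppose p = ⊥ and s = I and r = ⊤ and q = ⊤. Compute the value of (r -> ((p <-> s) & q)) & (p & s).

p <-> s = ⊥ <-> I = I
(p <-> s) & q = I & ⊤ = I
r -> ((p <-> s) & q) = ⊤ -> I = I  [~⊤ | I]
p & s = ⊥ & I = ⊥
(r -> ((p <-> s) & q)) & (p & s) = I & ⊥ = ⊥

⊥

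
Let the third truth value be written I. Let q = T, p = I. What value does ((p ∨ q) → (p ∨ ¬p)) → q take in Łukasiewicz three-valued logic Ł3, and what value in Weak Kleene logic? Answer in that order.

In Łukasiewicz three-valued logic Ł3: p ∨ q = I ∨ T = T
¬p = ¬I = I
p ∨ ¬p = I ∨ I = I
(p ∨ q) → (p ∨ ¬p) = T → I = I  [min(1, 1−1+½)]
((p ∨ q) → (p ∨ ¬p)) → q = I → T = T
In Weak Kleene logic: p ∨ q = I ∨ T = I
¬p = ¬I = I
p ∨ ¬p = I ∨ I = I
(p ∨ q) → (p ∨ ¬p) = I → I = I  [any arg is the third value ⇒ result is the third value]
((p ∨ q) → (p ∨ ¬p)) → q = I → T = I
They differ because Łukasiewicz three-valued logic Ł3 and Weak Kleene logic treat I differently under the binary connectives.

T; I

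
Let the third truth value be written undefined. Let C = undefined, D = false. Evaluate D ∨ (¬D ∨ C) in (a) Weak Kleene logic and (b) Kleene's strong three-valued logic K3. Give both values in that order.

undefined; true

In Weak Kleene logic: ¬D = ¬false = true
¬D ∨ C = true ∨ undefined = undefined
D ∨ (¬D ∨ C) = false ∨ undefined = undefined
In Kleene's strong three-valued logic K3: ¬D = ¬false = true
¬D ∨ C = true ∨ undefined = true
D ∨ (¬D ∨ C) = false ∨ true = true
They differ because Weak Kleene logic and Kleene's strong three-valued logic K3 treat undefined differently under the binary connectives.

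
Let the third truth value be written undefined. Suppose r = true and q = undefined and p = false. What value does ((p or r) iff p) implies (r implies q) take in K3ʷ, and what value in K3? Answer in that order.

undefined; true

In K3ʷ: p or r = false or true = true
(p or r) iff p = true iff false = false
r implies q = true implies undefined = undefined  [any arg is the third value ⇒ result is the third value]
((p or r) iff p) implies (r implies q) = false implies undefined = undefined
In K3: p or r = false or true = true
(p or r) iff p = true iff false = false
r implies q = true implies undefined = undefined  [not true or undefined]
((p or r) iff p) implies (r implies q) = false implies undefined = true
They differ because K3ʷ and K3 treat undefined differently under the binary connectives.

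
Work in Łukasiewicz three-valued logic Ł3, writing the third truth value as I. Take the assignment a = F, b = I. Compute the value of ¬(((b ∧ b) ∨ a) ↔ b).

F

b ∧ b = I ∧ I = I
(b ∧ b) ∨ a = I ∨ F = I
((b ∧ b) ∨ a) ↔ b = I ↔ I = T
¬(((b ∧ b) ∨ a) ↔ b) = ¬T = F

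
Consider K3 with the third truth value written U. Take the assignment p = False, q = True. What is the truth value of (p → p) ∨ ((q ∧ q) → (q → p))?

True

p → p = False → False = True
q ∧ q = True ∧ True = True
q → p = True → False = False
(q ∧ q) → (q → p) = True → False = False
(p → p) ∨ ((q ∧ q) → (q → p)) = True ∨ False = True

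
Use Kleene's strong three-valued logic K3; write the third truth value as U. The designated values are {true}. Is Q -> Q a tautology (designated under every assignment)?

No

Countermodel: Q=U gives U, which is not designated.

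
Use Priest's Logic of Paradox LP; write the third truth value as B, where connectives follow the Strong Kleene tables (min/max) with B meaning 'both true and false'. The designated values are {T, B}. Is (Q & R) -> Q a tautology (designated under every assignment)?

Yes

Every assignment of Q, R over {T, B, F} gives a value in {T, B}.
In particular, with Q=B, R=B: (Q & R) -> Q = B.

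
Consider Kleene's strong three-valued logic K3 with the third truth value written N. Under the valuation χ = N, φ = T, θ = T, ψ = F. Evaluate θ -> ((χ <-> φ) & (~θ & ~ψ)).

F

χ <-> φ = N <-> T = N
~θ = ~T = F
~ψ = ~F = T
~θ & ~ψ = F & T = F
(χ <-> φ) & (~θ & ~ψ) = N & F = F
θ -> ((χ <-> φ) & (~θ & ~ψ)) = T -> F = F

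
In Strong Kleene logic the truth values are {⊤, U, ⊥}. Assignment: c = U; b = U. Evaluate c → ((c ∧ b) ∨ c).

U

c ∧ b = U ∧ U = U
(c ∧ b) ∨ c = U ∨ U = U
c → ((c ∧ b) ∨ c) = U → U = U  [¬U ∨ U]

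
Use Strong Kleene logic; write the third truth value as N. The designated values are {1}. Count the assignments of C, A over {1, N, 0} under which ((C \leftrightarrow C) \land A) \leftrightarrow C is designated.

2

Designated under: (C=1, A=1); (C=0, A=0).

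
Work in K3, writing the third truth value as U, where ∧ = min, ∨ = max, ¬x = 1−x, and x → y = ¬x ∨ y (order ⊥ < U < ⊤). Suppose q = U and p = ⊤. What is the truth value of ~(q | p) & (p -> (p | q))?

⊥

q | p = U | ⊤ = ⊤
~(q | p) = ~⊤ = ⊥
p | q = ⊤ | U = ⊤
p -> (p | q) = ⊤ -> ⊤ = ⊤
~(q | p) & (p -> (p | q)) = ⊥ & ⊤ = ⊥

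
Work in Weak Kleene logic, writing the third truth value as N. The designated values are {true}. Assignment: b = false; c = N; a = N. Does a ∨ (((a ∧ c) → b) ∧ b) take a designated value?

No

a ∧ c = N ∧ N = N
(a ∧ c) → b = N → false = N  [any arg is the third value ⇒ result is the third value]
((a ∧ c) → b) ∧ b = N ∧ false = N
a ∨ (((a ∧ c) → b) ∧ b) = N ∨ N = N
N ∉ {true}.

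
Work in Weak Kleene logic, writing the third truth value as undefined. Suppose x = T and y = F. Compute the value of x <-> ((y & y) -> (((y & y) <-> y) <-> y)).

y & y = F & F = F
y & y = F & F = F
(y & y) <-> y = F <-> F = T
((y & y) <-> y) <-> y = T <-> F = F
(y & y) -> (((y & y) <-> y) <-> y) = F -> F = T
x <-> ((y & y) -> (((y & y) <-> y) <-> y)) = T <-> T = T

T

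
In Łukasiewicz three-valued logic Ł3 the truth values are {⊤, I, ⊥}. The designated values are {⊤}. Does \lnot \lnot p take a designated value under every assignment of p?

No

Countermodel: p=I gives I, which is not designated.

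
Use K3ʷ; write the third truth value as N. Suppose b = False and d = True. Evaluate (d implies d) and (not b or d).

True

d implies d = True implies True = True
not b = not False = True
not b or d = True or True = True
(d implies d) and (not b or d) = True and True = True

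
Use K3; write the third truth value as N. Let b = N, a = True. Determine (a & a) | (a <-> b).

a & a = True & True = True
a <-> b = True <-> N = N
(a & a) | (a <-> b) = True | N = True

True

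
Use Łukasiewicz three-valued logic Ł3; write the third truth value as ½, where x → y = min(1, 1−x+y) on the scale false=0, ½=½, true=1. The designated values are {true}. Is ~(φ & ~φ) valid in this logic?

No

Countermodel: φ=½ gives ½, which is not designated.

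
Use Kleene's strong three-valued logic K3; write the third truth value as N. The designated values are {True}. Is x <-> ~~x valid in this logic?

No

Countermodel: x=N gives N, which is not designated.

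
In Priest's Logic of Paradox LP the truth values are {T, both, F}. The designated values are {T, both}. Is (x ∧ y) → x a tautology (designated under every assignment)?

Every assignment of x, y over {T, both, F} gives a value in {T, both}.
In particular, with x=both, y=both: (x ∧ y) → x = both.

Yes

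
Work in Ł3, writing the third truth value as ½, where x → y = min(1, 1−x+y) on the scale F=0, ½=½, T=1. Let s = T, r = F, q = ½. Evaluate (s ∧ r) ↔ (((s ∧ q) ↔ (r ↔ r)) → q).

s ∧ r = T ∧ F = F
s ∧ q = T ∧ ½ = ½
r ↔ r = F ↔ F = T
(s ∧ q) ↔ (r ↔ r) = ½ ↔ T = ½  [1 − |½−1|]
((s ∧ q) ↔ (r ↔ r)) → q = ½ → ½ = T
(s ∧ r) ↔ (((s ∧ q) ↔ (r ↔ r)) → q) = F ↔ T = F

F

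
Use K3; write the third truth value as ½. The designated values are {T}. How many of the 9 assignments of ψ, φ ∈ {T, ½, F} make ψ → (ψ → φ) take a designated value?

Of the 9 assignments, 5 give a value in {T}.

5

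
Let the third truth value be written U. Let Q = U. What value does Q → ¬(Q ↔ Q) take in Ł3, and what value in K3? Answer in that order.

U; U

In Ł3: Q ↔ Q = U ↔ U = True  [1 − |½−½|]
¬(Q ↔ Q) = ¬True = False
Q → ¬(Q ↔ Q) = U → False = U
In K3: Q ↔ Q = U ↔ U = U
¬(Q ↔ Q) = ¬U = U
Q → ¬(Q ↔ Q) = U → U = U  [¬U ∨ U]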